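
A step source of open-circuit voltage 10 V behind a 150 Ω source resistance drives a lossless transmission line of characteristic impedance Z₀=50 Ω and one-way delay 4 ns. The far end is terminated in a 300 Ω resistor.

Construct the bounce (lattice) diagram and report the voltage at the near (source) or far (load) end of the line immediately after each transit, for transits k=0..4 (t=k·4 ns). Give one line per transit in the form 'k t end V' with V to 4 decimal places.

Γ_L=0.714286, Γ_S=0.500000; launch V₁=10·50/200=2.500000
k=0 src: V=2.5000
k=1 load: inc=2.500000, refl=2.500000·0.714286=1.7857; V=0.000000+2.500000+1.785714=4.2857
k=2 src: inc=1.785714, refl=1.785714·0.500000=0.8929; V=2.500000+1.785714+0.892857=5.1786
k=3 load: inc=0.892857, refl=0.892857·0.714286=0.6378; V=4.285714+0.892857+0.637755=5.8163
k=4 src: inc=0.637755, refl=0.637755·0.500000=0.3189; V=5.178571+0.637755+0.318878=6.1352

0 0 source 2.5000
1 4 load 4.2857
2 8 source 5.1786
3 12 load 5.8163
4 16 source 6.1352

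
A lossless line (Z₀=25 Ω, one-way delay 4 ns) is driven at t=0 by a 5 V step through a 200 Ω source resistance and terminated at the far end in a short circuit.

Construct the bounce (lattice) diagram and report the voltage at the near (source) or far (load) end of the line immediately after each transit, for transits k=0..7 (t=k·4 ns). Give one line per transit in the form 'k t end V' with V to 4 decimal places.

0 0 source 0.5556
1 4 load 0.0000
2 8 source -0.4321
3 12 load 0.0000
4 16 source 0.3361
5 20 load 0.0000
6 24 source -0.2614
7 28 load 0.0000

Γ_L=-1.000000, Γ_S=0.777778; launch V₁=5·25/225=0.555556
k=0 src: V=0.5556
k=1 load: inc=0.555556, refl=0.555556·-1.000000=-0.5556; V=0.000000+0.555556+-0.555556=0.0000
k=2 src: inc=-0.555556, refl=-0.555556·0.777778=-0.4321; V=0.555556+-0.555556+-0.432099=-0.4321
k=3 load: inc=-0.432099, refl=-0.432099·-1.000000=0.4321; V=0.000000+-0.432099+0.432099=0.0000
k=4 src: inc=0.432099, refl=0.432099·0.777778=0.3361; V=-0.432099+0.432099+0.336077=0.3361
k=5 load: inc=0.336077, refl=0.336077·-1.000000=-0.3361; V=0.000000+0.336077+-0.336077=0.0000
k=6 src: inc=-0.336077, refl=-0.336077·0.777778=-0.2614; V=0.336077+-0.336077+-0.261393=-0.2614
k=7 load: inc=-0.261393, refl=-0.261393·-1.000000=0.2614; V=0.000000+-0.261393+0.261393=0.0000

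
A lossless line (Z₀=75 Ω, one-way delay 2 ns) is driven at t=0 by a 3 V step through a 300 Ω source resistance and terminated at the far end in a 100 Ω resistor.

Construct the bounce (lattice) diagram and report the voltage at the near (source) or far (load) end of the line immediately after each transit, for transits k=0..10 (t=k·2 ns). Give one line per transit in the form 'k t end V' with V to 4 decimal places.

Γ_L=0.142857, Γ_S=0.600000; launch V₁=3·75/375=0.600000
k=0 src: V=0.6000
k=1 load: inc=0.600000, refl=0.600000·0.142857=0.0857; V=0.000000+0.600000+0.085714=0.6857
k=2 src: inc=0.085714, refl=0.085714·0.600000=0.0514; V=0.600000+0.085714+0.051429=0.7371
k=3 load: inc=0.051429, refl=0.051429·0.142857=0.0073; V=0.685714+0.051429+0.007347=0.7445
k=4 src: inc=0.007347, refl=0.007347·0.600000=0.0044; V=0.737143+0.007347+0.004408=0.7489
k=5 load: inc=0.004408, refl=0.004408·0.142857=0.0006; V=0.744490+0.004408+0.000630=0.7495
k=6 src: inc=0.000630, refl=0.000630·0.600000=0.0004; V=0.748898+0.000630+0.000378=0.7499
k=7 load: inc=0.000378, refl=0.000378·0.142857=0.0001; V=0.749528+0.000378+0.000054=0.7500
k=8 src: inc=0.000054, refl=0.000054·0.600000=0.0000; V=0.749906+0.000054+0.000032=0.7500
k=9 load: inc=0.000032, refl=0.000032·0.142857=0.0000; V=0.749960+0.000032+0.000005=0.7500
k=10 src: inc=0.000005, refl=0.000005·0.600000=0.0000; V=0.749992+0.000005+0.000003=0.7500

0 0 source 0.6000
1 2 load 0.6857
2 4 source 0.7371
3 6 load 0.7445
4 8 source 0.7489
5 10 load 0.7495
6 12 source 0.7499
7 14 load 0.7500
8 16 source 0.7500
9 18 load 0.7500
10 20 source 0.7500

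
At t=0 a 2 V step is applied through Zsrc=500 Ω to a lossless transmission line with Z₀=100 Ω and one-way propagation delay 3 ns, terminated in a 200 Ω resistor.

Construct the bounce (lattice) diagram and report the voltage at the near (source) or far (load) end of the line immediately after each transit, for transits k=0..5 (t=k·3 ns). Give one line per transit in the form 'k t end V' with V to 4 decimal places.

Γ_L=0.333333, Γ_S=0.666667; launch V₁=2·100/600=0.333333
k=0 src: V=0.3333
k=1 load: inc=0.333333, refl=0.333333·0.333333=0.1111; V=0.000000+0.333333+0.111111=0.4444
k=2 src: inc=0.111111, refl=0.111111·0.666667=0.0741; V=0.333333+0.111111+0.074074=0.5185
k=3 load: inc=0.074074, refl=0.074074·0.333333=0.0247; V=0.444444+0.074074+0.024691=0.5432
k=4 src: inc=0.024691, refl=0.024691·0.666667=0.0165; V=0.518519+0.024691+0.016461=0.5597
k=5 load: inc=0.016461, refl=0.016461·0.333333=0.0055; V=0.543210+0.016461+0.005487=0.5652

0 0 source 0.3333
1 3 load 0.4444
2 6 source 0.5185
3 9 load 0.5432
4 12 source 0.5597
5 15 load 0.5652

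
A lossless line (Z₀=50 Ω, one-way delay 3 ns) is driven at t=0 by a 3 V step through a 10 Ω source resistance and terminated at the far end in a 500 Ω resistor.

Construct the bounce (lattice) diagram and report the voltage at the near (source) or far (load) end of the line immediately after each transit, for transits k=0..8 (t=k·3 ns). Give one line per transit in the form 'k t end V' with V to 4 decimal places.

Γ_L=0.818182, Γ_S=-0.666667; launch V₁=3·50/60=2.500000
k=0 src: V=2.5000
k=1 load: inc=2.500000, refl=2.500000·0.818182=2.0455; V=0.000000+2.500000+2.045455=4.5455
k=2 src: inc=2.045455, refl=2.045455·-0.666667=-1.3636; V=2.500000+2.045455+-1.363636=3.1818
k=3 load: inc=-1.363636, refl=-1.363636·0.818182=-1.1157; V=4.545455+-1.363636+-1.115702=2.0661
k=4 src: inc=-1.115702, refl=-1.115702·-0.666667=0.7438; V=3.181818+-1.115702+0.743802=2.8099
k=5 load: inc=0.743802, refl=0.743802·0.818182=0.6086; V=2.066116+0.743802+0.608565=3.4185
k=6 src: inc=0.608565, refl=0.608565·-0.666667=-0.4057; V=2.809917+0.608565+-0.405710=3.0128
k=7 load: inc=-0.405710, refl=-0.405710·0.818182=-0.3319; V=3.418482+-0.405710+-0.331945=2.6808
k=8 src: inc=-0.331945, refl=-0.331945·-0.666667=0.2213; V=3.012772+-0.331945+0.221296=2.9021

0 0 source 2.5000
1 3 load 4.5455
2 6 source 3.1818
3 9 load 2.0661
4 12 source 2.8099
5 15 load 3.4185
6 18 source 3.0128
7 21 load 2.6808
8 24 source 2.9021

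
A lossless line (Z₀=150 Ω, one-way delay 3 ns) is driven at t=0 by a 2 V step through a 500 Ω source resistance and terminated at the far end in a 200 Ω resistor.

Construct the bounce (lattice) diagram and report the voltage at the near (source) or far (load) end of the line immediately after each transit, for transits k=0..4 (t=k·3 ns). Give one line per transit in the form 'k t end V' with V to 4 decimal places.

Γ_L=0.142857, Γ_S=0.538462; launch V₁=2·150/650=0.461538
k=0 src: V=0.4615
k=1 load: inc=0.461538, refl=0.461538·0.142857=0.0659; V=0.000000+0.461538+0.065934=0.5275
k=2 src: inc=0.065934, refl=0.065934·0.538462=0.0355; V=0.461538+0.065934+0.035503=0.5630
k=3 load: inc=0.035503, refl=0.035503·0.142857=0.0051; V=0.527473+0.035503+0.005072=0.5680
k=4 src: inc=0.005072, refl=0.005072·0.538462=0.0027; V=0.562975+0.005072+0.002731=0.5708

0 0 source 0.4615
1 3 load 0.5275
2 6 source 0.5630
3 9 load 0.5680
4 12 source 0.5708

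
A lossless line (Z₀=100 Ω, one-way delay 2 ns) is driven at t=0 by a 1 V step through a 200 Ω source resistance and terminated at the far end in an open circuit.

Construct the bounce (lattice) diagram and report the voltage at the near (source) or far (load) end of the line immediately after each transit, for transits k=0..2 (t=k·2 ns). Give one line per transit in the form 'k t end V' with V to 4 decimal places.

Γ_L=1.000000, Γ_S=0.333333; launch V₁=1·100/300=0.333333
k=0 src: V=0.3333
k=1 load: inc=0.333333, refl=0.333333·1.000000=0.3333; V=0.000000+0.333333+0.333333=0.6667
k=2 src: inc=0.333333, refl=0.333333·0.333333=0.1111; V=0.333333+0.333333+0.111111=0.7778

0 0 source 0.3333
1 2 load 0.6667
2 4 source 0.7778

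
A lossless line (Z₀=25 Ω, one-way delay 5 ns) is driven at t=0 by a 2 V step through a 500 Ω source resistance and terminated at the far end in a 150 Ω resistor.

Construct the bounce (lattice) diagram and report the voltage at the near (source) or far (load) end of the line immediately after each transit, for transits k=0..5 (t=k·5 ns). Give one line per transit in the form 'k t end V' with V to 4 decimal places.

0 0 source 0.0952
1 5 load 0.1633
2 10 source 0.2248
3 15 load 0.2688
4 20 source 0.3086
5 25 load 0.3370

Γ_L=0.714286, Γ_S=0.904762; launch V₁=2·25/525=0.095238
k=0 src: V=0.0952
k=1 load: inc=0.095238, refl=0.095238·0.714286=0.0680; V=0.000000+0.095238+0.068027=0.1633
k=2 src: inc=0.068027, refl=0.068027·0.904762=0.0615; V=0.095238+0.068027+0.061548=0.2248
k=3 load: inc=0.061548, refl=0.061548·0.714286=0.0440; V=0.163265+0.061548+0.043963=0.2688
k=4 src: inc=0.043963, refl=0.043963·0.904762=0.0398; V=0.224814+0.043963+0.039776=0.3086
k=5 load: inc=0.039776, refl=0.039776·0.714286=0.0284; V=0.268777+0.039776+0.028412=0.3370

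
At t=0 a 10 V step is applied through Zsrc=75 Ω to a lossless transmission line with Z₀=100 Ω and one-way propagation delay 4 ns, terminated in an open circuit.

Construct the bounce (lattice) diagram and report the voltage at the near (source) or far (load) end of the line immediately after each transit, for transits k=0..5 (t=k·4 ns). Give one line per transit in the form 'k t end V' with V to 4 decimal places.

0 0 source 5.7143
1 4 load 11.4286
2 8 source 10.6122
3 12 load 9.7959
4 16 source 9.9125
5 20 load 10.0292

Γ_L=1.000000, Γ_S=-0.142857; launch V₁=10·100/175=5.714286
k=0 src: V=5.7143
k=1 load: inc=5.714286, refl=5.714286·1.000000=5.7143; V=0.000000+5.714286+5.714286=11.4286
k=2 src: inc=5.714286, refl=5.714286·-0.142857=-0.8163; V=5.714286+5.714286+-0.816327=10.6122
k=3 load: inc=-0.816327, refl=-0.816327·1.000000=-0.8163; V=11.428571+-0.816327+-0.816327=9.7959
k=4 src: inc=-0.816327, refl=-0.816327·-0.142857=0.1166; V=10.612245+-0.816327+0.116618=9.9125
k=5 load: inc=0.116618, refl=0.116618·1.000000=0.1166; V=9.795918+0.116618+0.116618=10.0292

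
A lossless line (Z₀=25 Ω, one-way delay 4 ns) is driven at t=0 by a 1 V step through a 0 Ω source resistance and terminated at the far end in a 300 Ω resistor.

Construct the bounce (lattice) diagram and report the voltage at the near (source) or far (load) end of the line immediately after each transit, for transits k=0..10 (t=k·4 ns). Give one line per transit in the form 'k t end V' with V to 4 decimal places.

Γ_L=0.846154, Γ_S=-1.000000; launch V₁=1·25/25=1.000000
k=0 src: V=1.0000
k=1 load: inc=1.000000, refl=1.000000·0.846154=0.8462; V=0.000000+1.000000+0.846154=1.8462
k=2 src: inc=0.846154, refl=0.846154·-1.000000=-0.8462; V=1.000000+0.846154+-0.846154=1.0000
k=3 load: inc=-0.846154, refl=-0.846154·0.846154=-0.7160; V=1.846154+-0.846154+-0.715976=0.2840
k=4 src: inc=-0.715976, refl=-0.715976·-1.000000=0.7160; V=1.000000+-0.715976+0.715976=1.0000
k=5 load: inc=0.715976, refl=0.715976·0.846154=0.6058; V=0.284024+0.715976+0.605826=1.6058
k=6 src: inc=0.605826, refl=0.605826·-1.000000=-0.6058; V=1.000000+0.605826+-0.605826=1.0000
k=7 load: inc=-0.605826, refl=-0.605826·0.846154=-0.5126; V=1.605826+-0.605826+-0.512622=0.4874
k=8 src: inc=-0.512622, refl=-0.512622·-1.000000=0.5126; V=1.000000+-0.512622+0.512622=1.0000
k=9 load: inc=0.512622, refl=0.512622·0.846154=0.4338; V=0.487378+0.512622+0.433757=1.4338
k=10 src: inc=0.433757, refl=0.433757·-1.000000=-0.4338; V=1.000000+0.433757+-0.433757=1.0000

0 0 source 1.0000
1 4 load 1.8462
2 8 source 1.0000
3 12 load 0.2840
4 16 source 1.0000
5 20 load 1.6058
6 24 source 1.0000
7 28 load 0.4874
8 32 source 1.0000
9 36 load 1.4338
10 40 source 1.0000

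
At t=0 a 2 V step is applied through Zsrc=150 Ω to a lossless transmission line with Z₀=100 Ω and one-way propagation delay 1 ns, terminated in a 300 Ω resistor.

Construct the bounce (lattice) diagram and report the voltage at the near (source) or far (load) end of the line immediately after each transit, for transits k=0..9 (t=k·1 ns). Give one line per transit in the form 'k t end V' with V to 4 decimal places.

0 0 source 0.8000
1 1 load 1.2000
2 2 source 1.2800
3 3 load 1.3200
4 4 source 1.3280
5 5 load 1.3320
6 6 source 1.3328
7 7 load 1.3332
8 8 source 1.3333
9 9 load 1.3333

Γ_L=0.500000, Γ_S=0.200000; launch V₁=2·100/250=0.800000
k=0 src: V=0.8000
k=1 load: inc=0.800000, refl=0.800000·0.500000=0.4000; V=0.000000+0.800000+0.400000=1.2000
k=2 src: inc=0.400000, refl=0.400000·0.200000=0.0800; V=0.800000+0.400000+0.080000=1.2800
k=3 load: inc=0.080000, refl=0.080000·0.500000=0.0400; V=1.200000+0.080000+0.040000=1.3200
k=4 src: inc=0.040000, refl=0.040000·0.200000=0.0080; V=1.280000+0.040000+0.008000=1.3280
k=5 load: inc=0.008000, refl=0.008000·0.500000=0.0040; V=1.320000+0.008000+0.004000=1.3320
k=6 src: inc=0.004000, refl=0.004000·0.200000=0.0008; V=1.328000+0.004000+0.000800=1.3328
k=7 load: inc=0.000800, refl=0.000800·0.500000=0.0004; V=1.332000+0.000800+0.000400=1.3332
k=8 src: inc=0.000400, refl=0.000400·0.200000=0.0001; V=1.332800+0.000400+0.000080=1.3333
k=9 load: inc=0.000080, refl=0.000080·0.500000=0.0000; V=1.333200+0.000080+0.000040=1.3333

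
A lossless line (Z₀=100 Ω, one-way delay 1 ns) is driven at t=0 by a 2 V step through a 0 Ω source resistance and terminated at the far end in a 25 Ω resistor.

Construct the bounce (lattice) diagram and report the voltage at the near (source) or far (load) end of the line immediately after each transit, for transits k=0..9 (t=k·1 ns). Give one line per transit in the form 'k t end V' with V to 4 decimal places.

Γ_L=-0.600000, Γ_S=-1.000000; launch V₁=2·100/100=2.000000
k=0 src: V=2.0000
k=1 load: inc=2.000000, refl=2.000000·-0.600000=-1.2000; V=0.000000+2.000000+-1.200000=0.8000
k=2 src: inc=-1.200000, refl=-1.200000·-1.000000=1.2000; V=2.000000+-1.200000+1.200000=2.0000
k=3 load: inc=1.200000, refl=1.200000·-0.600000=-0.7200; V=0.800000+1.200000+-0.720000=1.2800
k=4 src: inc=-0.720000, refl=-0.720000·-1.000000=0.7200; V=2.000000+-0.720000+0.720000=2.0000
k=5 load: inc=0.720000, refl=0.720000·-0.600000=-0.4320; V=1.280000+0.720000+-0.432000=1.5680
k=6 src: inc=-0.432000, refl=-0.432000·-1.000000=0.4320; V=2.000000+-0.432000+0.432000=2.0000
k=7 load: inc=0.432000, refl=0.432000·-0.600000=-0.2592; V=1.568000+0.432000+-0.259200=1.7408
k=8 src: inc=-0.259200, refl=-0.259200·-1.000000=0.2592; V=2.000000+-0.259200+0.259200=2.0000
k=9 load: inc=0.259200, refl=0.259200·-0.600000=-0.1555; V=1.740800+0.259200+-0.155520=1.8445

0 0 source 2.0000
1 1 load 0.8000
2 2 source 2.0000
3 3 load 1.2800
4 4 source 2.0000
5 5 load 1.5680
6 6 source 2.0000
7 7 load 1.7408
8 8 source 2.0000
9 9 load 1.8445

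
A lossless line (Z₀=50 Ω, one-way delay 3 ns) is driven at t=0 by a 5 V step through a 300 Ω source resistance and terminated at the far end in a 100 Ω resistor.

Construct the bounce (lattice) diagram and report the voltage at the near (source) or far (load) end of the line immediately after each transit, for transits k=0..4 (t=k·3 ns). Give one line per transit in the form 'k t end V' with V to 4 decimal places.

Γ_L=0.333333, Γ_S=0.714286; launch V₁=5·50/350=0.714286
k=0 src: V=0.7143
k=1 load: inc=0.714286, refl=0.714286·0.333333=0.2381; V=0.000000+0.714286+0.238095=0.9524
k=2 src: inc=0.238095, refl=0.238095·0.714286=0.1701; V=0.714286+0.238095+0.170068=1.1224
k=3 load: inc=0.170068, refl=0.170068·0.333333=0.0567; V=0.952381+0.170068+0.056689=1.1791
k=4 src: inc=0.056689, refl=0.056689·0.714286=0.0405; V=1.122449+0.056689+0.040492=1.2196

0 0 source 0.7143
1 3 load 0.9524
2 6 source 1.1224
3 9 load 1.1791
4 12 source 1.2196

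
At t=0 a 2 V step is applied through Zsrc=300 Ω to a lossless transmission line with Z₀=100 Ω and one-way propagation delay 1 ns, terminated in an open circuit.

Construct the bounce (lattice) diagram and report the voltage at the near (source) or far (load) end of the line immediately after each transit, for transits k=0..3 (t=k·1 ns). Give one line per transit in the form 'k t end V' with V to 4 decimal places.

0 0 source 0.5000
1 1 load 1.0000
2 2 source 1.2500
3 3 load 1.5000

Γ_L=1.000000, Γ_S=0.500000; launch V₁=2·100/400=0.500000
k=0 src: V=0.5000
k=1 load: inc=0.500000, refl=0.500000·1.000000=0.5000; V=0.000000+0.500000+0.500000=1.0000
k=2 src: inc=0.500000, refl=0.500000·0.500000=0.2500; V=0.500000+0.500000+0.250000=1.2500
k=3 load: inc=0.250000, refl=0.250000·1.000000=0.2500; V=1.000000+0.250000+0.250000=1.5000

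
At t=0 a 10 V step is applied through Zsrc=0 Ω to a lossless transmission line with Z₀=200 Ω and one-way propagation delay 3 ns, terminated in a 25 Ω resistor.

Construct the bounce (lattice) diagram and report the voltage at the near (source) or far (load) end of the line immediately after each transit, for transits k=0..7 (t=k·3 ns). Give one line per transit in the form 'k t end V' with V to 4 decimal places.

Γ_L=-0.777778, Γ_S=-1.000000; launch V₁=10·200/200=10.000000
k=0 src: V=10.0000
k=1 load: inc=10.000000, refl=10.000000·-0.777778=-7.7778; V=0.000000+10.000000+-7.777778=2.2222
k=2 src: inc=-7.777778, refl=-7.777778·-1.000000=7.7778; V=10.000000+-7.777778+7.777778=10.0000
k=3 load: inc=7.777778, refl=7.777778·-0.777778=-6.0494; V=2.222222+7.777778+-6.049383=3.9506
k=4 src: inc=-6.049383, refl=-6.049383·-1.000000=6.0494; V=10.000000+-6.049383+6.049383=10.0000
k=5 load: inc=6.049383, refl=6.049383·-0.777778=-4.7051; V=3.950617+6.049383+-4.705075=5.2949
k=6 src: inc=-4.705075, refl=-4.705075·-1.000000=4.7051; V=10.000000+-4.705075+4.705075=10.0000
k=7 load: inc=4.705075, refl=4.705075·-0.777778=-3.6595; V=5.294925+4.705075+-3.659503=6.3405

0 0 source 10.0000
1 3 load 2.2222
2 6 source 10.0000
3 9 load 3.9506
4 12 source 10.0000
5 15 load 5.2949
6 18 source 10.0000
7 21 load 6.3405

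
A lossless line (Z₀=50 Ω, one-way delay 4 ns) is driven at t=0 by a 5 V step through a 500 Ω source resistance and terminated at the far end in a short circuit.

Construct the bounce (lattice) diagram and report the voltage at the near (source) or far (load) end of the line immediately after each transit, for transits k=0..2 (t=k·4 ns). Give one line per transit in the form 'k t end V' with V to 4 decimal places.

0 0 source 0.4545
1 4 load 0.0000
2 8 source -0.3719

Γ_L=-1.000000, Γ_S=0.818182; launch V₁=5·50/550=0.454545
k=0 src: V=0.4545
k=1 load: inc=0.454545, refl=0.454545·-1.000000=-0.4545; V=0.000000+0.454545+-0.454545=0.0000
k=2 src: inc=-0.454545, refl=-0.454545·0.818182=-0.3719; V=0.454545+-0.454545+-0.371901=-0.3719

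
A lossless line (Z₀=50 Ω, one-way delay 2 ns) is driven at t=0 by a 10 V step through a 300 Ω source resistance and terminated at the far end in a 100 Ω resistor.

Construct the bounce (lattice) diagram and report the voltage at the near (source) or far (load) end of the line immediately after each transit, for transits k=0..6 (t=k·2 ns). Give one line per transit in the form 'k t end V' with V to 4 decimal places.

Γ_L=0.333333, Γ_S=0.714286; launch V₁=10·50/350=1.428571
k=0 src: V=1.4286
k=1 load: inc=1.428571, refl=1.428571·0.333333=0.4762; V=0.000000+1.428571+0.476190=1.9048
k=2 src: inc=0.476190, refl=0.476190·0.714286=0.3401; V=1.428571+0.476190+0.340136=2.2449
k=3 load: inc=0.340136, refl=0.340136·0.333333=0.1134; V=1.904762+0.340136+0.113379=2.3583
k=4 src: inc=0.113379, refl=0.113379·0.714286=0.0810; V=2.244898+0.113379+0.080985=2.4393
k=5 load: inc=0.080985, refl=0.080985·0.333333=0.0270; V=2.358277+0.080985+0.026995=2.4663
k=6 src: inc=0.026995, refl=0.026995·0.714286=0.0193; V=2.439261+0.026995+0.019282=2.4855

0 0 source 1.4286
1 2 load 1.9048
2 4 source 2.2449
3 6 load 2.3583
4 8 source 2.4393
5 10 load 2.4663
6 12 source 2.4855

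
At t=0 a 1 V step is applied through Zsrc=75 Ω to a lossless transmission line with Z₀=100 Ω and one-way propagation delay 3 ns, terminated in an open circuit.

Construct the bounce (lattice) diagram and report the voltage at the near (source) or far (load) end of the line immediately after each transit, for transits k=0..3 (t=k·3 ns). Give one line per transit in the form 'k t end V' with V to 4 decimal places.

Γ_L=1.000000, Γ_S=-0.142857; launch V₁=1·100/175=0.571429
k=0 src: V=0.5714
k=1 load: inc=0.571429, refl=0.571429·1.000000=0.5714; V=0.000000+0.571429+0.571429=1.1429
k=2 src: inc=0.571429, refl=0.571429·-0.142857=-0.0816; V=0.571429+0.571429+-0.081633=1.0612
k=3 load: inc=-0.081633, refl=-0.081633·1.000000=-0.0816; V=1.142857+-0.081633+-0.081633=0.9796

0 0 source 0.5714
1 3 load 1.1429
2 6 source 1.0612
3 9 load 0.9796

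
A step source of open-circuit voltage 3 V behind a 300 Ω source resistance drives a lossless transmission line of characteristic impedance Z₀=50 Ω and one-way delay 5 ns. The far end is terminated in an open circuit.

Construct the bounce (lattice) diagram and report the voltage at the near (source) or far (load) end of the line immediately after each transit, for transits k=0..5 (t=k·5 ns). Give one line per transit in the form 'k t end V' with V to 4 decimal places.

Γ_L=1.000000, Γ_S=0.714286; launch V₁=3·50/350=0.428571
k=0 src: V=0.4286
k=1 load: inc=0.428571, refl=0.428571·1.000000=0.4286; V=0.000000+0.428571+0.428571=0.8571
k=2 src: inc=0.428571, refl=0.428571·0.714286=0.3061; V=0.428571+0.428571+0.306122=1.1633
k=3 load: inc=0.306122, refl=0.306122·1.000000=0.3061; V=0.857143+0.306122+0.306122=1.4694
k=4 src: inc=0.306122, refl=0.306122·0.714286=0.2187; V=1.163265+0.306122+0.218659=1.6880
k=5 load: inc=0.218659, refl=0.218659·1.000000=0.2187; V=1.469388+0.218659+0.218659=1.9067

0 0 source 0.4286
1 5 load 0.8571
2 10 source 1.1633
3 15 load 1.4694
4 20 source 1.6880
5 25 load 1.9067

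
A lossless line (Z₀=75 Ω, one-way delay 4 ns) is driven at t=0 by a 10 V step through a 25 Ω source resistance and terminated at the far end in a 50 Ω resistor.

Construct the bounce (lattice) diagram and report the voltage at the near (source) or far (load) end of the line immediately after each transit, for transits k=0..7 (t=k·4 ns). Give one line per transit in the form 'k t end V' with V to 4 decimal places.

Γ_L=-0.200000, Γ_S=-0.500000; launch V₁=10·75/100=7.500000
k=0 src: V=7.5000
k=1 load: inc=7.500000, refl=7.500000·-0.200000=-1.5000; V=0.000000+7.500000+-1.500000=6.0000
k=2 src: inc=-1.500000, refl=-1.500000·-0.500000=0.7500; V=7.500000+-1.500000+0.750000=6.7500
k=3 load: inc=0.750000, refl=0.750000·-0.200000=-0.1500; V=6.000000+0.750000+-0.150000=6.6000
k=4 src: inc=-0.150000, refl=-0.150000·-0.500000=0.0750; V=6.750000+-0.150000+0.075000=6.6750
k=5 load: inc=0.075000, refl=0.075000·-0.200000=-0.0150; V=6.600000+0.075000+-0.015000=6.6600
k=6 src: inc=-0.015000, refl=-0.015000·-0.500000=0.0075; V=6.675000+-0.015000+0.007500=6.6675
k=7 load: inc=0.007500, refl=0.007500·-0.200000=-0.0015; V=6.660000+0.007500+-0.001500=6.6660

0 0 source 7.5000
1 4 load 6.0000
2 8 source 6.7500
3 12 load 6.6000
4 16 source 6.6750
5 20 load 6.6600
6 24 source 6.6675
7 28 load 6.6660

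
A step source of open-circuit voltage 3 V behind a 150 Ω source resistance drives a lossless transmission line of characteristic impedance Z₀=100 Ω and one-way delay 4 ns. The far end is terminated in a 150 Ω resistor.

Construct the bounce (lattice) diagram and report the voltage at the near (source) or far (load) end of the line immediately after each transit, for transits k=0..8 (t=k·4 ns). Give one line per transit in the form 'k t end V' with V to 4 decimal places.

Γ_L=0.200000, Γ_S=0.200000; launch V₁=3·100/250=1.200000
k=0 src: V=1.2000
k=1 load: inc=1.200000, refl=1.200000·0.200000=0.2400; V=0.000000+1.200000+0.240000=1.4400
k=2 src: inc=0.240000, refl=0.240000·0.200000=0.0480; V=1.200000+0.240000+0.048000=1.4880
k=3 load: inc=0.048000, refl=0.048000·0.200000=0.0096; V=1.440000+0.048000+0.009600=1.4976
k=4 src: inc=0.009600, refl=0.009600·0.200000=0.0019; V=1.488000+0.009600+0.001920=1.4995
k=5 load: inc=0.001920, refl=0.001920·0.200000=0.0004; V=1.497600+0.001920+0.000384=1.4999
k=6 src: inc=0.000384, refl=0.000384·0.200000=0.0001; V=1.499520+0.000384+0.000077=1.5000
k=7 load: inc=0.000077, refl=0.000077·0.200000=0.0000; V=1.499904+0.000077+0.000015=1.5000
k=8 src: inc=0.000015, refl=0.000015·0.200000=0.0000; V=1.499981+0.000015+0.000003=1.5000

0 0 source 1.2000
1 4 load 1.4400
2 8 source 1.4880
3 12 load 1.4976
4 16 source 1.4995
5 20 load 1.4999
6 24 source 1.5000
7 28 load 1.5000
8 32 source 1.5000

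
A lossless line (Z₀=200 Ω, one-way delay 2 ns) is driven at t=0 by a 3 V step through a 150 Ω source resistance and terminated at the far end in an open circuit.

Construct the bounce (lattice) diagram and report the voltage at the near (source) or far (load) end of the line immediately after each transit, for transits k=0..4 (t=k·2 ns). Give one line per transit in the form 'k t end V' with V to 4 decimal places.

0 0 source 1.7143
1 2 load 3.4286
2 4 source 3.1837
3 6 load 2.9388
4 8 source 2.9738

Γ_L=1.000000, Γ_S=-0.142857; launch V₁=3·200/350=1.714286
k=0 src: V=1.7143
k=1 load: inc=1.714286, refl=1.714286·1.000000=1.7143; V=0.000000+1.714286+1.714286=3.4286
k=2 src: inc=1.714286, refl=1.714286·-0.142857=-0.2449; V=1.714286+1.714286+-0.244898=3.1837
k=3 load: inc=-0.244898, refl=-0.244898·1.000000=-0.2449; V=3.428571+-0.244898+-0.244898=2.9388
k=4 src: inc=-0.244898, refl=-0.244898·-0.142857=0.0350; V=3.183673+-0.244898+0.034985=2.9738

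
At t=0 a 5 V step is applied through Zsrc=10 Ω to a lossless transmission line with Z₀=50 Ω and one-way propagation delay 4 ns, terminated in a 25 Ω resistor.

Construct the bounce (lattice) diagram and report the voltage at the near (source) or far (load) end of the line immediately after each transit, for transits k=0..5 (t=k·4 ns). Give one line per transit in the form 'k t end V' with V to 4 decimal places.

0 0 source 4.1667
1 4 load 2.7778
2 8 source 3.7037
3 12 load 3.3951
4 16 source 3.6008
5 20 load 3.5322

Γ_L=-0.333333, Γ_S=-0.666667; launch V₁=5·50/60=4.166667
k=0 src: V=4.1667
k=1 load: inc=4.166667, refl=4.166667·-0.333333=-1.3889; V=0.000000+4.166667+-1.388889=2.7778
k=2 src: inc=-1.388889, refl=-1.388889·-0.666667=0.9259; V=4.166667+-1.388889+0.925926=3.7037
k=3 load: inc=0.925926, refl=0.925926·-0.333333=-0.3086; V=2.777778+0.925926+-0.308642=3.3951
k=4 src: inc=-0.308642, refl=-0.308642·-0.666667=0.2058; V=3.703704+-0.308642+0.205761=3.6008
k=5 load: inc=0.205761, refl=0.205761·-0.333333=-0.0686; V=3.395062+0.205761+-0.068587=3.5322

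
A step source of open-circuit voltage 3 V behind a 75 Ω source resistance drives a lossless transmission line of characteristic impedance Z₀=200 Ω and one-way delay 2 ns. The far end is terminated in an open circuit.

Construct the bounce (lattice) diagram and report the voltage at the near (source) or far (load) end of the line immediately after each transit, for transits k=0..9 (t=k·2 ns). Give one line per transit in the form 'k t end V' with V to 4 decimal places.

Γ_L=1.000000, Γ_S=-0.454545; launch V₁=3·200/275=2.181818
k=0 src: V=2.1818
k=1 load: inc=2.181818, refl=2.181818·1.000000=2.1818; V=0.000000+2.181818+2.181818=4.3636
k=2 src: inc=2.181818, refl=2.181818·-0.454545=-0.9917; V=2.181818+2.181818+-0.991736=3.3719
k=3 load: inc=-0.991736, refl=-0.991736·1.000000=-0.9917; V=4.363636+-0.991736+-0.991736=2.3802
k=4 src: inc=-0.991736, refl=-0.991736·-0.454545=0.4508; V=3.371901+-0.991736+0.450789=2.8310
k=5 load: inc=0.450789, refl=0.450789·1.000000=0.4508; V=2.380165+0.450789+0.450789=3.2817
k=6 src: inc=0.450789, refl=0.450789·-0.454545=-0.2049; V=2.830954+0.450789+-0.204904=3.0768
k=7 load: inc=-0.204904, refl=-0.204904·1.000000=-0.2049; V=3.281743+-0.204904+-0.204904=2.8719
k=8 src: inc=-0.204904, refl=-0.204904·-0.454545=0.0931; V=3.076839+-0.204904+0.093138=2.9651
k=9 load: inc=0.093138, refl=0.093138·1.000000=0.0931; V=2.871935+0.093138+0.093138=3.0582

0 0 source 2.1818
1 2 load 4.3636
2 4 source 3.3719
3 6 load 2.3802
4 8 source 2.8310
5 10 load 3.2817
6 12 source 3.0768
7 14 load 2.8719
8 16 source 2.9651
9 18 load 3.0582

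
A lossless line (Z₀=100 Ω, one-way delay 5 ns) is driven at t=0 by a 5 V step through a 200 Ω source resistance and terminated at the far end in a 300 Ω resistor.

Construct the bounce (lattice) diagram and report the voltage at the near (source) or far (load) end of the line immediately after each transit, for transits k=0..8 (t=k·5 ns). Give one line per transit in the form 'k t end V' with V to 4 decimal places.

Γ_L=0.500000, Γ_S=0.333333; launch V₁=5·100/300=1.666667
k=0 src: V=1.6667
k=1 load: inc=1.666667, refl=1.666667·0.500000=0.8333; V=0.000000+1.666667+0.833333=2.5000
k=2 src: inc=0.833333, refl=0.833333·0.333333=0.2778; V=1.666667+0.833333+0.277778=2.7778
k=3 load: inc=0.277778, refl=0.277778·0.500000=0.1389; V=2.500000+0.277778+0.138889=2.9167
k=4 src: inc=0.138889, refl=0.138889·0.333333=0.0463; V=2.777778+0.138889+0.046296=2.9630
k=5 load: inc=0.046296, refl=0.046296·0.500000=0.0231; V=2.916667+0.046296+0.023148=2.9861
k=6 src: inc=0.023148, refl=0.023148·0.333333=0.0077; V=2.962963+0.023148+0.007716=2.9938
k=7 load: inc=0.007716, refl=0.007716·0.500000=0.0039; V=2.986111+0.007716+0.003858=2.9977
k=8 src: inc=0.003858, refl=0.003858·0.333333=0.0013; V=2.993827+0.003858+0.001286=2.9990

0 0 source 1.6667
1 5 load 2.5000
2 10 source 2.7778
3 15 load 2.9167
4 20 source 2.9630
5 25 load 2.9861
6 30 source 2.9938
7 35 load 2.9977
8 40 source 2.9990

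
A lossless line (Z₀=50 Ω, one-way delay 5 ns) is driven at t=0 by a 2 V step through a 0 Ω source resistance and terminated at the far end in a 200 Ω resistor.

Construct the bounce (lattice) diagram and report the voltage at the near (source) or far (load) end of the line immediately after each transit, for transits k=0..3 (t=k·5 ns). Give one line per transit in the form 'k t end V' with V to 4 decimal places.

0 0 source 2.0000
1 5 load 3.2000
2 10 source 2.0000
3 15 load 1.2800

Γ_L=0.600000, Γ_S=-1.000000; launch V₁=2·50/50=2.000000
k=0 src: V=2.0000
k=1 load: inc=2.000000, refl=2.000000·0.600000=1.2000; V=0.000000+2.000000+1.200000=3.2000
k=2 src: inc=1.200000, refl=1.200000·-1.000000=-1.2000; V=2.000000+1.200000+-1.200000=2.0000
k=3 load: inc=-1.200000, refl=-1.200000·0.600000=-0.7200; V=3.200000+-1.200000+-0.720000=1.2800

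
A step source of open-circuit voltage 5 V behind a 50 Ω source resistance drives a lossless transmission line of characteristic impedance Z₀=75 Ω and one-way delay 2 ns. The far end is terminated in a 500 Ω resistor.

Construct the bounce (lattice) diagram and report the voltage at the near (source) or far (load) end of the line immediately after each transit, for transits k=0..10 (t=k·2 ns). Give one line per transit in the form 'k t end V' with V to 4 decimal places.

0 0 source 3.0000
1 2 load 5.2174
2 4 source 4.7739
3 6 load 4.4461
4 8 source 4.5117
5 10 load 4.5601
6 12 source 4.5504
7 14 load 4.5433
8 16 source 4.5447
9 18 load 4.5458
10 20 source 4.5456

Γ_L=0.739130, Γ_S=-0.200000; launch V₁=5·75/125=3.000000
k=0 src: V=3.0000
k=1 load: inc=3.000000, refl=3.000000·0.739130=2.2174; V=0.000000+3.000000+2.217391=5.2174
k=2 src: inc=2.217391, refl=2.217391·-0.200000=-0.4435; V=3.000000+2.217391+-0.443478=4.7739
k=3 load: inc=-0.443478, refl=-0.443478·0.739130=-0.3278; V=5.217391+-0.443478+-0.327788=4.4461
k=4 src: inc=-0.327788, refl=-0.327788·-0.200000=0.0656; V=4.773913+-0.327788+0.065558=4.5117
k=5 load: inc=0.065558, refl=0.065558·0.739130=0.0485; V=4.446125+0.065558+0.048456=4.5601
k=6 src: inc=0.048456, refl=0.048456·-0.200000=-0.0097; V=4.511682+0.048456+-0.009691=4.5504
k=7 load: inc=-0.009691, refl=-0.009691·0.739130=-0.0072; V=4.560138+-0.009691+-0.007163=4.5433
k=8 src: inc=-0.007163, refl=-0.007163·-0.200000=0.0014; V=4.550447+-0.007163+0.001433=4.5447
k=9 load: inc=0.001433, refl=0.001433·0.739130=0.0011; V=4.543284+0.001433+0.001059=4.5458
k=10 src: inc=0.001059, refl=0.001059·-0.200000=-0.0002; V=4.544717+0.001059+-0.000212=4.5456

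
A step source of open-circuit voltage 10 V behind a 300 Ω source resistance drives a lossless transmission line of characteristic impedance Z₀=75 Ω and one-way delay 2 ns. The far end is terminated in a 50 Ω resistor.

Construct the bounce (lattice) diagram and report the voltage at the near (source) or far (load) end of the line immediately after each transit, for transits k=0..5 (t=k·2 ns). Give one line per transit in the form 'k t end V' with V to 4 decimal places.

0 0 source 2.0000
1 2 load 1.6000
2 4 source 1.3600
3 6 load 1.4080
4 8 source 1.4368
5 10 load 1.4310

Γ_L=-0.200000, Γ_S=0.600000; launch V₁=10·75/375=2.000000
k=0 src: V=2.0000
k=1 load: inc=2.000000, refl=2.000000·-0.200000=-0.4000; V=0.000000+2.000000+-0.400000=1.6000
k=2 src: inc=-0.400000, refl=-0.400000·0.600000=-0.2400; V=2.000000+-0.400000+-0.240000=1.3600
k=3 load: inc=-0.240000, refl=-0.240000·-0.200000=0.0480; V=1.600000+-0.240000+0.048000=1.4080
k=4 src: inc=0.048000, refl=0.048000·0.600000=0.0288; V=1.360000+0.048000+0.028800=1.4368
k=5 load: inc=0.028800, refl=0.028800·-0.200000=-0.0058; V=1.408000+0.028800+-0.005760=1.4310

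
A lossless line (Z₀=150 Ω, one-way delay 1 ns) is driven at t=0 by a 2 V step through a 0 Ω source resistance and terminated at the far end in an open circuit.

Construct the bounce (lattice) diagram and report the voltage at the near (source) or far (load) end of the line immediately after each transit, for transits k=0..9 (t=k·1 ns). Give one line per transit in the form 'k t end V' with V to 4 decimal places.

0 0 source 2.0000
1 1 load 4.0000
2 2 source 2.0000
3 3 load 0.0000
4 4 source 2.0000
5 5 load 4.0000
6 6 source 2.0000
7 7 load 0.0000
8 8 source 2.0000
9 9 load 4.0000

Γ_L=1.000000, Γ_S=-1.000000; launch V₁=2·150/150=2.000000
k=0 src: V=2.0000
k=1 load: inc=2.000000, refl=2.000000·1.000000=2.0000; V=0.000000+2.000000+2.000000=4.0000
k=2 src: inc=2.000000, refl=2.000000·-1.000000=-2.0000; V=2.000000+2.000000+-2.000000=2.0000
k=3 load: inc=-2.000000, refl=-2.000000·1.000000=-2.0000; V=4.000000+-2.000000+-2.000000=0.0000
k=4 src: inc=-2.000000, refl=-2.000000·-1.000000=2.0000; V=2.000000+-2.000000+2.000000=2.0000
k=5 load: inc=2.000000, refl=2.000000·1.000000=2.0000; V=0.000000+2.000000+2.000000=4.0000
k=6 src: inc=2.000000, refl=2.000000·-1.000000=-2.0000; V=2.000000+2.000000+-2.000000=2.0000
k=7 load: inc=-2.000000, refl=-2.000000·1.000000=-2.0000; V=4.000000+-2.000000+-2.000000=0.0000
k=8 src: inc=-2.000000, refl=-2.000000·-1.000000=2.0000; V=2.000000+-2.000000+2.000000=2.0000
k=9 load: inc=2.000000, refl=2.000000·1.000000=2.0000; V=0.000000+2.000000+2.000000=4.0000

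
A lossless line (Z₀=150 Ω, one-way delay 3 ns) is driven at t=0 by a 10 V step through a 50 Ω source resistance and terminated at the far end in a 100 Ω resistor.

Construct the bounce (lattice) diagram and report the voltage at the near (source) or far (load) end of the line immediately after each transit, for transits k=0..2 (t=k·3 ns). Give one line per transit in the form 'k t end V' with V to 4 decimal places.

0 0 source 7.5000
1 3 load 6.0000
2 6 source 6.7500

Γ_L=-0.200000, Γ_S=-0.500000; launch V₁=10·150/200=7.500000
k=0 src: V=7.5000
k=1 load: inc=7.500000, refl=7.500000·-0.200000=-1.5000; V=0.000000+7.500000+-1.500000=6.0000
k=2 src: inc=-1.500000, refl=-1.500000·-0.500000=0.7500; V=7.500000+-1.500000+0.750000=6.7500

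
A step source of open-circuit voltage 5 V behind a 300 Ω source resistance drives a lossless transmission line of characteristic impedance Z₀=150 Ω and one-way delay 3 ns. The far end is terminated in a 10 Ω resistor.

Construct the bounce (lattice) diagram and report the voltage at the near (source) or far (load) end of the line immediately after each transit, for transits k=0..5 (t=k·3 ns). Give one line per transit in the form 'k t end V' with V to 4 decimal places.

0 0 source 1.6667
1 3 load 0.2083
2 6 source -0.2778
3 9 load 0.1476
4 12 source 0.2894
5 15 load 0.1653

Γ_L=-0.875000, Γ_S=0.333333; launch V₁=5·150/450=1.666667
k=0 src: V=1.6667
k=1 load: inc=1.666667, refl=1.666667·-0.875000=-1.4583; V=0.000000+1.666667+-1.458333=0.2083
k=2 src: inc=-1.458333, refl=-1.458333·0.333333=-0.4861; V=1.666667+-1.458333+-0.486111=-0.2778
k=3 load: inc=-0.486111, refl=-0.486111·-0.875000=0.4253; V=0.208333+-0.486111+0.425347=0.1476
k=4 src: inc=0.425347, refl=0.425347·0.333333=0.1418; V=-0.277778+0.425347+0.141782=0.2894
k=5 load: inc=0.141782, refl=0.141782·-0.875000=-0.1241; V=0.147569+0.141782+-0.124060=0.1653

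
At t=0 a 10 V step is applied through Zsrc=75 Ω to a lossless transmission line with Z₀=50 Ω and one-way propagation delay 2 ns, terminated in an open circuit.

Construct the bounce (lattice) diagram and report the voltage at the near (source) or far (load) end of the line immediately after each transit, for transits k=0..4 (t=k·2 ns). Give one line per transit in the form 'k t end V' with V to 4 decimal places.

Γ_L=1.000000, Γ_S=0.200000; launch V₁=10·50/125=4.000000
k=0 src: V=4.0000
k=1 load: inc=4.000000, refl=4.000000·1.000000=4.0000; V=0.000000+4.000000+4.000000=8.0000
k=2 src: inc=4.000000, refl=4.000000·0.200000=0.8000; V=4.000000+4.000000+0.800000=8.8000
k=3 load: inc=0.800000, refl=0.800000·1.000000=0.8000; V=8.000000+0.800000+0.800000=9.6000
k=4 src: inc=0.800000, refl=0.800000·0.200000=0.1600; V=8.800000+0.800000+0.160000=9.7600

0 0 source 4.0000
1 2 load 8.0000
2 4 source 8.8000
3 6 load 9.6000
4 8 source 9.7600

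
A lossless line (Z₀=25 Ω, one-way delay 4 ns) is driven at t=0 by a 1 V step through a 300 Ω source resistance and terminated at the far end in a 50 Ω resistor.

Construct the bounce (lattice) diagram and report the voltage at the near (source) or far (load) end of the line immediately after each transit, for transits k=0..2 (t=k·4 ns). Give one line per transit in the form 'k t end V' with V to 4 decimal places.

Γ_L=0.333333, Γ_S=0.846154; launch V₁=1·25/325=0.076923
k=0 src: V=0.0769
k=1 load: inc=0.076923, refl=0.076923·0.333333=0.0256; V=0.000000+0.076923+0.025641=0.1026
k=2 src: inc=0.025641, refl=0.025641·0.846154=0.0217; V=0.076923+0.025641+0.021696=0.1243

0 0 source 0.0769
1 4 load 0.1026
2 8 source 0.1243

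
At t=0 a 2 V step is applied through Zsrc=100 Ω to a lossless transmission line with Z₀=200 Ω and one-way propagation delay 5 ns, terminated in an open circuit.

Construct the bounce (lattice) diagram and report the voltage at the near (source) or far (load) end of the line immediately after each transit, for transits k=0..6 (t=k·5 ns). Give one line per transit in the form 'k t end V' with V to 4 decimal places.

0 0 source 1.3333
1 5 load 2.6667
2 10 source 2.2222
3 15 load 1.7778
4 20 source 1.9259
5 25 load 2.0741
6 30 source 2.0247

Γ_L=1.000000, Γ_S=-0.333333; launch V₁=2·200/300=1.333333
k=0 src: V=1.3333
k=1 load: inc=1.333333, refl=1.333333·1.000000=1.3333; V=0.000000+1.333333+1.333333=2.6667
k=2 src: inc=1.333333, refl=1.333333·-0.333333=-0.4444; V=1.333333+1.333333+-0.444444=2.2222
k=3 load: inc=-0.444444, refl=-0.444444·1.000000=-0.4444; V=2.666667+-0.444444+-0.444444=1.7778
k=4 src: inc=-0.444444, refl=-0.444444·-0.333333=0.1481; V=2.222222+-0.444444+0.148148=1.9259
k=5 load: inc=0.148148, refl=0.148148·1.000000=0.1481; V=1.777778+0.148148+0.148148=2.0741
k=6 src: inc=0.148148, refl=0.148148·-0.333333=-0.0494; V=1.925926+0.148148+-0.049383=2.0247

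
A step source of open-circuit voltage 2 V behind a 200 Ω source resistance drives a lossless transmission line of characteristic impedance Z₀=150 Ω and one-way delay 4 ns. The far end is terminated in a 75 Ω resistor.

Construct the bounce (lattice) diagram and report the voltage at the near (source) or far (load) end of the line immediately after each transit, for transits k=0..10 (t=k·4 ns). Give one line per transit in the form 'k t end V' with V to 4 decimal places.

0 0 source 0.8571
1 4 load 0.5714
2 8 source 0.5306
3 12 load 0.5442
4 16 source 0.5462
5 20 load 0.5455
6 24 source 0.5454
7 28 load 0.5455
8 32 source 0.5455
9 36 load 0.5455
10 40 source 0.5455

Γ_L=-0.333333, Γ_S=0.142857; launch V₁=2·150/350=0.857143
k=0 src: V=0.8571
k=1 load: inc=0.857143, refl=0.857143·-0.333333=-0.2857; V=0.000000+0.857143+-0.285714=0.5714
k=2 src: inc=-0.285714, refl=-0.285714·0.142857=-0.0408; V=0.857143+-0.285714+-0.040816=0.5306
k=3 load: inc=-0.040816, refl=-0.040816·-0.333333=0.0136; V=0.571429+-0.040816+0.013605=0.5442
k=4 src: inc=0.013605, refl=0.013605·0.142857=0.0019; V=0.530612+0.013605+0.001944=0.5462
k=5 load: inc=0.001944, refl=0.001944·-0.333333=-0.0006; V=0.544218+0.001944+-0.000648=0.5455
k=6 src: inc=-0.000648, refl=-0.000648·0.142857=-0.0001; V=0.546161+-0.000648+-0.000093=0.5454
k=7 load: inc=-0.000093, refl=-0.000093·-0.333333=0.0000; V=0.545513+-0.000093+0.000031=0.5455
k=8 src: inc=0.000031, refl=0.000031·0.142857=0.0000; V=0.545421+0.000031+0.000004=0.5455
k=9 load: inc=0.000004, refl=0.000004·-0.333333=-0.0000; V=0.545452+0.000004+-0.000001=0.5455
k=10 src: inc=-0.000001, refl=-0.000001·0.142857=-0.0000; V=0.545456+-0.000001+-0.000000=0.5455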